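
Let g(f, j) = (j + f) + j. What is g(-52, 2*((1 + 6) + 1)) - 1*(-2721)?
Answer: 2701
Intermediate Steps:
g(f, j) = f + 2*j (g(f, j) = (f + j) + j = f + 2*j)
g(-52, 2*((1 + 6) + 1)) - 1*(-2721) = (-52 + 2*(2*((1 + 6) + 1))) - 1*(-2721) = (-52 + 2*(2*(7 + 1))) + 2721 = (-52 + 2*(2*8)) + 2721 = (-52 + 2*16) + 2721 = (-52 + 32) + 2721 = -20 + 2721 = 2701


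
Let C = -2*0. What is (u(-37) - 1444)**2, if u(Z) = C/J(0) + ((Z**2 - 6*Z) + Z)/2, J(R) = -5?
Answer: 444889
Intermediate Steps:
C = 0
u(Z) = Z**2/2 - 5*Z/2 (u(Z) = 0/(-5) + ((Z**2 - 6*Z) + Z)/2 = 0*(-1/5) + (Z**2 - 5*Z)*(1/2) = 0 + (Z**2/2 - 5*Z/2) = Z**2/2 - 5*Z/2)
(u(-37) - 1444)**2 = ((1/2)*(-37)*(-5 - 37) - 1444)**2 = ((1/2)*(-37)*(-42) - 1444)**2 = (777 - 1444)**2 = (-667)**2 = 444889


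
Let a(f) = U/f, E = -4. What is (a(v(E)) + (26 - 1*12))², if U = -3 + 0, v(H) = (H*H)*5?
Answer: 1247689/6400 ≈ 194.95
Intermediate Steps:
v(H) = 5*H² (v(H) = H²*5 = 5*H²)
U = -3
a(f) = -3/f
(a(v(E)) + (26 - 1*12))² = (-3/(5*(-4)²) + (26 - 1*12))² = (-3/(5*16) + (26 - 12))² = (-3/80 + 14)² = (1117/80)² = 1247689/6400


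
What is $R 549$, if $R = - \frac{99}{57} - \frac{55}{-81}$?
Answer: $- \frac{99308}{171} \approx -580.75$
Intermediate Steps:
$R = - \frac{1628}{1539}$ ($R = \left(-99\right) \frac{1}{57} - - \frac{55}{81} = - \frac{33}{19} + \frac{55}{81} = - \frac{1628}{1539} \approx -1.0578$)
$R 549 = \left(- \frac{1628}{1539}\right) 549 = - \frac{99308}{171}$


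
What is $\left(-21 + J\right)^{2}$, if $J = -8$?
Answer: $841$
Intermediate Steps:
$\left(-21 + J\right)^{2} = \left(-21 - 8\right)^{2} = \left(-29\right)^{2} = 841$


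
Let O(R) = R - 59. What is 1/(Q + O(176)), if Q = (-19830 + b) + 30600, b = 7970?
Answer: 1/18857 ≈ 5.3031e-5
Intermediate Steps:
O(R) = -59 + R
Q = 18740 (Q = (-19830 + 7970) + 30600 = -11860 + 30600 = 18740)
1/(Q + O(176)) = 1/(18740 + (-59 + 176)) = 1/(18740 + 117) = 1/18857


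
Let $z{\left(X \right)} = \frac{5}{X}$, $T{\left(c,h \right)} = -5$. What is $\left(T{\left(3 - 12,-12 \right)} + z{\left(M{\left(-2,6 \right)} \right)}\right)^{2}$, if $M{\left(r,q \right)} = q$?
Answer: $\frac{625}{36} \approx 17.361$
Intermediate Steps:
$\left(T{\left(3 - 12,-12 \right)} + z{\left(M{\left(-2,6 \right)} \right)}\right)^{2} = \left(-5 + \frac{5}{6}\right)^{2} = \left(- \frac{25}{6}\right)^{2} = \frac{625}{36}$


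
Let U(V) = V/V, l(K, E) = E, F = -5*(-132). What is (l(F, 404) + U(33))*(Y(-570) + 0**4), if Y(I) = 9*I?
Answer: -2077650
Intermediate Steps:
F = 660
U(V) = 1
(l(F, 404) + U(33))*(Y(-570) + 0**4) = (404 + 1)*(9*(-570) + 0**4) = 405*(-5130 + 0) = 405*(-5130) = -2077650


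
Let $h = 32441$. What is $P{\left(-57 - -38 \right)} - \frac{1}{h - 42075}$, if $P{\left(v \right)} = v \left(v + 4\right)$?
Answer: $\frac{2745691}{9634} \approx 285.0$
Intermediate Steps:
$P{\left(v \right)} = v \left(4 + v\right)$
$P{\left(-57 - -38 \right)} - \frac{1}{h - 42075} = \left(-57 - -38\right) \left(4 - 19\right) - \frac{1}{32441 - 42075} = \left(-57 + 38\right) \left(4 + \left(-57 + 38\right)\right) - \frac{1}{-9634} = - 19 \left(4 - 19\right) - - \frac{1}{9634} = \left(-19\right) \left(-15\right) + \frac{1}{9634} = 285 + \frac{1}{9634} = \frac{2745691}{9634}$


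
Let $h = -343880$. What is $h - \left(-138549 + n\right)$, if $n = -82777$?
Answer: $-122554$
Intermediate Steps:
$h - \left(-138549 + n\right) = -343880 - \left(-138549 - 82777\right) = -343880 - -221326 = -343880 + 221326 = -122554$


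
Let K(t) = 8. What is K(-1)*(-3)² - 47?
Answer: 25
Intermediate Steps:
K(-1)*(-3)² - 47 = 8*(-3)² - 47 = 8*9 - 47 = 72 - 47 = 25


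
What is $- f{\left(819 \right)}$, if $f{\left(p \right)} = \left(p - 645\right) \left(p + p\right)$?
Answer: $-285012$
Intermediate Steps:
$f{\left(p \right)} = 2 p \left(-645 + p\right)$ ($f{\left(p \right)} = \left(-645 + p\right) 2 p = 2 p \left(-645 + p\right)$)
$- f{\left(819 \right)} = - 2 \cdot 819 \left(-645 + 819\right) = - 2 \cdot 819 \cdot 174 = \left(-1\right) 285012 = -285012$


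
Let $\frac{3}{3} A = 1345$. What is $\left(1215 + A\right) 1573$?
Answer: $4026880$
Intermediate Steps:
$A = 1345$
$\left(1215 + A\right) 1573 = \left(1215 + 1345\right) 1573 = 2560 \cdot 1573 = 4026880$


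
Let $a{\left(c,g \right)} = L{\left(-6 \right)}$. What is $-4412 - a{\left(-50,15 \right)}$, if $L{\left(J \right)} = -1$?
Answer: $-4411$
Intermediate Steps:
$a{\left(c,g \right)} = -1$
$-4412 - a{\left(-50,15 \right)} = -4412 - -1 = -4412 + 1 = -4411$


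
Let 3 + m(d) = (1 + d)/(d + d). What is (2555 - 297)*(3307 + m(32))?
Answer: 238771081/32 ≈ 7.4616e+6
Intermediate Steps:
m(d) = -3 + (1 + d)/(2*d) (m(d) = -3 + (1 + d)/(d + d) = -3 + (1 + d)/((2*d)) = -3 + (1 + d)*(1/(2*d)) = -3 + (1 + d)/(2*d))
(2555 - 297)*(3307 + m(32)) = (2555 - 297)*(3307 + (½)*(1 - 5*32)/32) = 2258*(3307 + (½)*(1/32)*(1 - 160)) = 2258*(3307 + (½)*(1/32)*(-159)) = 2258*(3307 - 159/64) = 2258*(211489/64) = 238771081/32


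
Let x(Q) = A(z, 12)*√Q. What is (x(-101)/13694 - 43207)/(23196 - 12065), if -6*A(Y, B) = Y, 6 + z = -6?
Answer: -43207/11131 + I*√101/76213957 ≈ -3.8817 + 1.3186e-7*I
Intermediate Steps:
z = -12 (z = -6 - 6 = -12)
A(Y, B) = -Y/6
x(Q) = 2*√Q (x(Q) = (-⅙*(-12))*√Q = 2*√Q)
(x(-101)/13694 - 43207)/(23196 - 12065) = ((2*√(-101))/13694 - 43207)/(23196 - 12065) = ((2*(I*√101))*(1/13694) - 43207)/11131 = ((2*I*√101)*(1/13694) - 43207)*(1/11131) = (I*√101/6847 - 43207)*(1/11131) = (-43207 + I*√101/6847)*(1/11131) = -43207/11131 + I*√101/76213957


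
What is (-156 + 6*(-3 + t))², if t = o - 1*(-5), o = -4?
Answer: 28224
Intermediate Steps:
t = 1 (t = -4 - 1*(-5) = -4 + 5 = 1)
(-156 + 6*(-3 + t))² = (-156 + 6*(-3 + 1))² = (-156 + 6*(-2))² = (-156 - 12)² = (-168)² = 28224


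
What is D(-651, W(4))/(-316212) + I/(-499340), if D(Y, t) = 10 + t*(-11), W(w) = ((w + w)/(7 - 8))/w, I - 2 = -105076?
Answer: 4151210101/19737162510 ≈ 0.21032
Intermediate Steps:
I = -105074 (I = 2 - 105076 = -105074)
W(w) = -2 (W(w) = ((2*w)/(-1))/w = ((2*w)*(-1))/w = (-2*w)/w = -2)
D(Y, t) = 10 - 11*t
D(-651, W(4))/(-316212) + I/(-499340) = (10 - 11*(-2))/(-316212) - 105074/(-499340) = (10 + 22)*(-1/316212) - 105074*(-1/499340) = 32*(-1/316212) + 52537/249670 = -8/79053 + 52537/249670 = 4151210101/19737162510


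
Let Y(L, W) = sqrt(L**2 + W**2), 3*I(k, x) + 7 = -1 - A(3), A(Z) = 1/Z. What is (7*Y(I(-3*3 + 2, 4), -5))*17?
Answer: 595*sqrt(106)/9 ≈ 680.66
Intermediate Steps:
I(k, x) = -25/9 (I(k, x) = -7/3 + (-1 - 1/3)/3 = -7/3 + (1/3)*(-4/3) = -7/3 - 4/9 = -25/9)
(7*Y(I(-3*3 + 2, 4), -5))*17 = (7*sqrt((-25/9)**2 + (-5)**2))*17 = (7*sqrt(625/81 + 25))*17 = (7*sqrt(2650/81))*17 = (7*(5*sqrt(106)/9))*17 = (35*sqrt(106)/9)*17 = 595*sqrt(106)/9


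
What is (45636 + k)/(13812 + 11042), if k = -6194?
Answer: 19721/12427 ≈ 1.5869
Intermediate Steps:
(45636 + k)/(13812 + 11042) = (45636 - 6194)/(13812 + 11042) = 39442/24854 = 39442*(1/24854) = 19721/12427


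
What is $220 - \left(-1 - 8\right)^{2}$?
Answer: $139$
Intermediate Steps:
$220 - \left(-1 - 8\right)^{2} = 220 - \left(-9\right)^{2} = 220 - 81 = 139$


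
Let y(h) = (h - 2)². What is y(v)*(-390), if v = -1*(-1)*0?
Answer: -1560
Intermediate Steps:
v = 0 (v = 1*0 = 0)
y(h) = (-2 + h)²
y(v)*(-390) = (-2 + 0)²*(-390) = (-2)²*(-390) = 4*(-390) = -1560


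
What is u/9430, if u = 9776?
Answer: 4888/4715 ≈ 1.0367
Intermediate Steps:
u/9430 = 9776/9430 = 9776*(1/9430) = 4888/4715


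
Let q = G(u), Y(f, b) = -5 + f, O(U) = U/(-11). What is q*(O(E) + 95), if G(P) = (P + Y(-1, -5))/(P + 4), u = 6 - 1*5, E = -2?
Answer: -1047/11 ≈ -95.182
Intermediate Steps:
O(U) = -U/11 (O(U) = U*(-1/11) = -U/11)
u = 1 (u = 6 - 5 = 1)
G(P) = (-6 + P)/(4 + P) (G(P) = (P + (-5 - 1))/(P + 4) = (P - 6)/(4 + P) = (-6 + P)/(4 + P))
q = -1 (q = (-6 + 1)/(4 + 1) = -5/5 = (1/5)*(-5) = -1)
q*(O(E) + 95) = -(-1/11*(-2) + 95) = -(2/11 + 95) = -1*1047/11 = -1047/11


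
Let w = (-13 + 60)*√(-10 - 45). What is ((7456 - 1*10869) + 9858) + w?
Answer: 6445 + 47*I*√55 ≈ 6445.0 + 348.56*I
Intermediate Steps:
w = 47*I*√55 (w = 47*√(-55) = 47*(I*√55) = 47*I*√55 ≈ 348.56*I)
((7456 - 1*10869) + 9858) + w = ((7456 - 1*10869) + 9858) + 47*I*√55 = ((7456 - 10869) + 9858) + 47*I*√55 = (-3413 + 9858) + 47*I*√55 = 6445 + 47*I*√55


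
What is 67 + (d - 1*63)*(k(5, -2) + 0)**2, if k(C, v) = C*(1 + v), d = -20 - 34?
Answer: -2858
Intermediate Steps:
d = -54
67 + (d - 1*63)*(k(5, -2) + 0)**2 = 67 + (-54 - 1*63)*(5*(1 - 2) + 0)**2 = 67 + (-54 - 63)*(5*(-1) + 0)**2 = 67 - 117*(-5 + 0)**2 = 67 - 117*(-5)**2 = 67 - 117*25 = 67 - 2925 = -2858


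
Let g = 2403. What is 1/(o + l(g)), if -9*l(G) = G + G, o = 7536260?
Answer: 1/7535726 ≈ 1.3270e-7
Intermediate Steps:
l(G) = -2*G/9 (l(G) = -(G + G)/9 = -2*G/9)
1/(o + l(g)) = 1/(7536260 - 2/9*2403) = 1/(7536260 - 534) = 1/7535726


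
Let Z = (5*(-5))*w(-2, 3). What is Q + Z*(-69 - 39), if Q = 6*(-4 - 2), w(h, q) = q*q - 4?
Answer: 13464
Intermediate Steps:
w(h, q) = -4 + q² (w(h, q) = q² - 4 = -4 + q²)
Z = -125 (Z = (5*(-5))*(-4 + 3²) = -25*(-4 + 9) = -25*5 = -125)
Q = -36 (Q = 6*(-6) = -36)
Q + Z*(-69 - 39) = -36 - 125*(-69 - 39) = -36 - 125*(-108) = -36 + 13500 = 13464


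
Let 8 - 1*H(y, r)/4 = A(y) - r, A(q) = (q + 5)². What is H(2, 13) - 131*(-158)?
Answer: 20586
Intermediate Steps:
A(q) = (5 + q)²
H(y, r) = 32 - 4*(5 + y)² + 4*r (H(y, r) = 32 - 4*((5 + y)² - r) = 32 + (-4*(5 + y)² + 4*r) = 32 - 4*(5 + y)² + 4*r)
H(2, 13) - 131*(-158) = (32 - 4*(5 + 2)² + 4*13) - 131*(-158) = (32 - 4*7² + 52) + 20698 = (32 - 4*49 + 52) + 20698 = (32 - 196 + 52) + 20698 = -112 + 20698 = 20586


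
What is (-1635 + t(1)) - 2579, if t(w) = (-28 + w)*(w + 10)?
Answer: -4511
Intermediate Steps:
t(w) = (-28 + w)*(10 + w)
(-1635 + t(1)) - 2579 = (-1635 + (-280 + 1² - 18*1)) - 2579 = (-1635 + (-280 + 1 - 18)) - 2579 = (-1635 - 297) - 2579 = -1932 - 2579 = -4511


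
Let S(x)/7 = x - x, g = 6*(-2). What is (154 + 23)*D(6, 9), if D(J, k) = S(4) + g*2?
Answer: -4248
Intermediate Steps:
g = -12
S(x) = 0 (S(x) = 7*(x - x) = 7*0 = 0)
D(J, k) = -24 (D(J, k) = 0 - 12*2 = 0 - 24 = -24)
(154 + 23)*D(6, 9) = (154 + 23)*(-24) = 177*(-24) = -4248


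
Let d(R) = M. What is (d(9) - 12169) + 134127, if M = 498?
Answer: 122456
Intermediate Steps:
d(R) = 498
(d(9) - 12169) + 134127 = (498 - 12169) + 134127 = -11671 + 134127 = 122456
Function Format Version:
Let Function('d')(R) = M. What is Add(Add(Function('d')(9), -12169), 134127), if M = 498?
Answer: 122456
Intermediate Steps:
Function('d')(R) = 498
Add(Add(Function('d')(9), -12169), 134127) = Add(Add(498, -12169), 134127) = Add(-11671, 134127) = 122456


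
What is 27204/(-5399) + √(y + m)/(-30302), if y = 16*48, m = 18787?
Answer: -27204/5399 - √19555/30302 ≈ -5.0433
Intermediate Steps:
y = 768
27204/(-5399) + √(y + m)/(-30302) = 27204/(-5399) + √(768 + 18787)/(-30302) = 27204*(-1/5399) + √19555*(-1/30302) = -27204/5399 - √19555/30302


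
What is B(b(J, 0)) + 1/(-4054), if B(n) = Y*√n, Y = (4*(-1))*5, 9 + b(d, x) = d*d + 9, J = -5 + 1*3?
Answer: -162161/4054 ≈ -40.000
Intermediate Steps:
J = -2 (J = -5 + 3 = -2)
b(d, x) = d² (b(d, x) = -9 + (d*d + 9) = -9 + (d² + 9) = -9 + (9 + d²) = d²)
Y = -20 (Y = -4*5 = -20)
B(n) = -20*√n
B(b(J, 0)) + 1/(-4054) = -20*√((-2)²) + 1/(-4054) = -20*√4 - 1/4054 = -20*2 - 1/4054 = -40 - 1/4054 = -162161/4054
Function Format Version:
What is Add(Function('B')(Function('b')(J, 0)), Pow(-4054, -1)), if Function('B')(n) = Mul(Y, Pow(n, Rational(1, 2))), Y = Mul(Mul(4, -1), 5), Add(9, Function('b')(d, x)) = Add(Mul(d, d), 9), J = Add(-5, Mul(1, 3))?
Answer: Rational(-162161, 4054) ≈ -40.000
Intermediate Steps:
J = -2 (J = Add(-5, 3) = -2)
Function('b')(d, x) = Pow(d, 2) (Function('b')(d, x) = Add(-9, Add(Mul(d, d), 9)) = Add(-9, Add(Pow(d, 2), 9)) = Add(-9, Add(9, Pow(d, 2))) = Pow(d, 2))
Y = -20 (Y = Mul(-4, 5) = -20)
Function('B')(n) = Mul(-20, Pow(n, Rational(1, 2)))
Add(Function('B')(Function('b')(J, 0)), Pow(-4054, -1)) = Add(Mul(-20, Pow(Pow(-2, 2), Rational(1, 2))), Pow(-4054, -1)) = Add(Mul(-20, Pow(4, Rational(1, 2))), Rational(-1, 4054)) = Add(Mul(-20, 2), Rational(-1, 4054)) = Add(-40, Rational(-1, 4054)) = Rational(-162161, 4054)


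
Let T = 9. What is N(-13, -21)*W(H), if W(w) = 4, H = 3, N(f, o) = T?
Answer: 36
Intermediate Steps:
N(f, o) = 9
N(-13, -21)*W(H) = 9*4 = 36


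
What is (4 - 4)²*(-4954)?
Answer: 0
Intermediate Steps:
(4 - 4)²*(-4954) = 0²*(-4954) = 0*(-4954) = 0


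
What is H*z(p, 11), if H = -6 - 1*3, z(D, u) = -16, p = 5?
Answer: 144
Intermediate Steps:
H = -9 (H = -6 - 3 = -9)
H*z(p, 11) = -9*(-16) = 144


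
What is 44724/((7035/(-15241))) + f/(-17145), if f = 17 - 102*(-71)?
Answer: -779116191683/8041005 ≈ -96893.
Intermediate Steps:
f = 7259 (f = 17 + 7242 = 7259)
44724/((7035/(-15241))) + f/(-17145) = 44724/((7035/(-15241))) + 7259/(-17145) = 44724/((7035*(-1/15241))) + 7259*(-1/17145) = 44724/(-7035/15241) - 7259/17145 = 44724*(-15241/7035) - 7259/17145 = -227212828/2345 - 7259/17145 = -779116191683/8041005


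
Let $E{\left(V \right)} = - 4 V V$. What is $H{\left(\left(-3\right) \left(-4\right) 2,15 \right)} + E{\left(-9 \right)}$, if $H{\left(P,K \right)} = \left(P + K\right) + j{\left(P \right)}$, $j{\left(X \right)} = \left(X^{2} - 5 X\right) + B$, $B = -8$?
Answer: $163$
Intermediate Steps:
$E{\left(V \right)} = - 4 V^{2}$
$j{\left(X \right)} = -8 + X^{2} - 5 X$ ($j{\left(X \right)} = \left(X^{2} - 5 X\right) - 8 = -8 + X^{2} - 5 X$)
$H{\left(P,K \right)} = -8 + K + P^{2} - 4 P$ ($H{\left(P,K \right)} = \left(P + K\right) - \left(8 - P^{2} + 5 P\right) = \left(K + P\right) - \left(8 - P^{2} + 5 P\right) = -8 + K + P^{2} - 4 P$)
$H{\left(\left(-3\right) \left(-4\right) 2,15 \right)} + E{\left(-9 \right)} = \left(-8 + 15 + \left(\left(-3\right) \left(-4\right) 2\right)^{2} - 4 \left(-3\right) \left(-4\right) 2\right) - 4 \left(-9\right)^{2} = \left(-8 + 15 + \left(12 \cdot 2\right)^{2} - 4 \cdot 12 \cdot 2\right) - 324 = \left(-8 + 15 + 24^{2} - 96\right) - 324 = \left(-8 + 15 + 576 - 96\right) - 324 = 487 - 324 = 163$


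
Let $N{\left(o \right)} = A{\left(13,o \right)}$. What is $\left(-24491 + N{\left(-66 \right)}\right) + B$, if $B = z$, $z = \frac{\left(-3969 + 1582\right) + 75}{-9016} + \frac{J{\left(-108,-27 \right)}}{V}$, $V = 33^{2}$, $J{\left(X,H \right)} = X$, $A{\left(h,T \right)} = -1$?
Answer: $- \frac{3339879119}{136367} \approx -24492.0$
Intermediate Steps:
$N{\left(o \right)} = -1$
$V = 1089$
$z = \frac{21445}{136367}$ ($z = \frac{\left(-3969 + 1582\right) + 75}{-9016} - \frac{108}{1089} = \left(-2387 + 75\right) \left(- \frac{1}{9016}\right) - \frac{12}{121} = \left(-2312\right) \left(- \frac{1}{9016}\right) - \frac{12}{121} = \frac{289}{1127} - \frac{12}{121} = \frac{21445}{136367} \approx 0.15726$)
$B = \frac{21445}{136367} \approx 0.15726$
$\left(-24491 + N{\left(-66 \right)}\right) + B = \left(-24491 - 1\right) + \frac{21445}{136367} = -24492 + \frac{21445}{136367} = - \frac{3339879119}{136367}$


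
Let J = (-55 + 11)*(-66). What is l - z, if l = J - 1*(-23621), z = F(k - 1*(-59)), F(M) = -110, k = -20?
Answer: 26635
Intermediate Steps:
z = -110
J = 2904 (J = -44*(-66) = 2904)
l = 26525 (l = 2904 - 1*(-23621) = 2904 + 23621 = 26525)
l - z = 26525 - 1*(-110) = 26525 + 110 = 26635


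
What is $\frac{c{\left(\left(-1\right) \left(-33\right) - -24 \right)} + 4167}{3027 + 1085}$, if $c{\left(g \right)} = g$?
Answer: $\frac{264}{257} \approx 1.0272$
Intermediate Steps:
$\frac{c{\left(\left(-1\right) \left(-33\right) - -24 \right)} + 4167}{3027 + 1085} = \frac{\left(\left(-1\right) \left(-33\right) - -24\right) + 4167}{3027 + 1085} = \frac{\left(33 + 24\right) + 4167}{4112} = \left(57 + 4167\right) \frac{1}{4112} = 4224 \cdot \frac{1}{4112} = \frac{264}{257}$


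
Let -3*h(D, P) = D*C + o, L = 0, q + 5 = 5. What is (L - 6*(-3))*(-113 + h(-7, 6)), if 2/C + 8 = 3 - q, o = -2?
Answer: -10194/5 ≈ -2038.8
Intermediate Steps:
q = 0 (q = -5 + 5 = 0)
C = -⅖ (C = 2/(-8 + (3 - 1*0)) = 2/(-8 + (3 + 0)) = 2/(-8 + 3) = 2/(-5) = 2*(-⅕) = -⅖ ≈ -0.40000)
h(D, P) = ⅔ + 2*D/15 (h(D, P) = -(D*(-⅖) - 2)/3 = -(-2*D/5 - 2)/3 = -(-2 - 2*D/5)/3 = ⅔ + 2*D/15)
(L - 6*(-3))*(-113 + h(-7, 6)) = (0 - 6*(-3))*(-113 + (⅔ + (2/15)*(-7))) = (0 + 18)*(-113 + (⅔ - 14/15)) = 18*(-113 - 4/15) = 18*(-1699/15) = -10194/5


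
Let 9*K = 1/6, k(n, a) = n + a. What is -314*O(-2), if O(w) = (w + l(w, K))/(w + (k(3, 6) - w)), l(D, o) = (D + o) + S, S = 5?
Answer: -8635/243 ≈ -35.535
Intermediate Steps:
k(n, a) = a + n
K = 1/54 (K = (1/9)/6 = (1/9)*(1/6) = 1/54 ≈ 0.018519)
l(D, o) = 5 + D + o (l(D, o) = (D + o) + 5 = 5 + D + o)
O(w) = 271/486 + 2*w/9 (O(w) = (w + (5 + w + 1/54))/(w + ((6 + 3) - w)) = (w + (271/54 + w))/(w + (9 - w)) = (271/54 + 2*w)/9 = (271/54 + 2*w)*(1/9) = 271/486 + 2*w/9)
-314*O(-2) = -314*(271/486 + (2/9)*(-2)) = -314*(271/486 - 4/9) = -314*55/486 = -8635/243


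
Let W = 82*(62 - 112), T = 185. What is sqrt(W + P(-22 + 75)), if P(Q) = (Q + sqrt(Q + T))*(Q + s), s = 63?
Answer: 2*sqrt(512 + 29*sqrt(238)) ≈ 61.948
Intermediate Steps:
W = -4100 (W = 82*(-50) = -4100)
P(Q) = (63 + Q)*(Q + sqrt(185 + Q)) (P(Q) = (Q + sqrt(Q + 185))*(Q + 63) = (Q + sqrt(185 + Q))*(63 + Q) = (63 + Q)*(Q + sqrt(185 + Q)))
sqrt(W + P(-22 + 75)) = sqrt(-4100 + ((-22 + 75)**2 + 63*(-22 + 75) + 63*sqrt(185 + (-22 + 75)) + (-22 + 75)*sqrt(185 + (-22 + 75)))) = sqrt(-4100 + (53**2 + 63*53 + 63*sqrt(185 + 53) + 53*sqrt(185 + 53))) = sqrt(-4100 + (2809 + 3339 + 63*sqrt(238) + 53*sqrt(238))) = sqrt(-4100 + (6148 + 116*sqrt(238))) = sqrt(2048 + 116*sqrt(238))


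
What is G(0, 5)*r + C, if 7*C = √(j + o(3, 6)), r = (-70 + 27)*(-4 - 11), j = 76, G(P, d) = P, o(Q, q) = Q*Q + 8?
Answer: √93/7 ≈ 1.3777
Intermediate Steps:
o(Q, q) = 8 + Q² (o(Q, q) = Q² + 8 = 8 + Q²)
r = 645 (r = -43*(-15) = 645)
C = √93/7 (C = √(76 + (8 + 3²))/7 = √(76 + (8 + 9))/7 = √(76 + 17)/7 = √93/7 ≈ 1.3777)
G(0, 5)*r + C = 0*645 + √93/7 = 0 + √93/7 = √93/7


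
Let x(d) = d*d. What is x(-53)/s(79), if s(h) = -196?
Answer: -2809/196 ≈ -14.332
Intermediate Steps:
x(d) = d²
x(-53)/s(79) = (-53)²/(-196) = 2809*(-1/196) = -2809/196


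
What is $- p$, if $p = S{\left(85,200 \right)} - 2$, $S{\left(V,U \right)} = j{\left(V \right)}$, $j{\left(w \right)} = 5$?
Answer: $-3$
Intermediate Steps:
$S{\left(V,U \right)} = 5$
$p = 3$ ($p = 5 - 2 = 3$)
$- p = \left(-1\right) 3 = -3$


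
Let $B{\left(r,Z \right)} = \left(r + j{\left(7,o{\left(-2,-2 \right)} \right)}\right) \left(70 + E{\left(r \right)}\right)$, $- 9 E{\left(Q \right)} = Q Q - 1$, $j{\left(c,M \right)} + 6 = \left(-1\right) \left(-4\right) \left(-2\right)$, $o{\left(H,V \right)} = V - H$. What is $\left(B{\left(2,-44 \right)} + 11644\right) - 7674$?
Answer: $3134$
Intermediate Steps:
$j{\left(c,M \right)} = -14$ ($j{\left(c,M \right)} = -6 + \left(-1\right) \left(-4\right) \left(-2\right) = -6 + 4 \left(-2\right) = -6 - 8 = -14$)
$E{\left(Q \right)} = \frac{1}{9} - \frac{Q^{2}}{9}$ ($E{\left(Q \right)} = - \frac{Q Q - 1}{9} = - \frac{Q^{2} - 1}{9} = - \frac{-1 + Q^{2}}{9} = \frac{1}{9} - \frac{Q^{2}}{9}$)
$B{\left(r,Z \right)} = \left(-14 + r\right) \left(\frac{631}{9} - \frac{r^{2}}{9}\right)$ ($B{\left(r,Z \right)} = \left(r - 14\right) \left(70 - \left(- \frac{1}{9} + \frac{r^{2}}{9}\right)\right) = \left(-14 + r\right) \left(\frac{631}{9} - \frac{r^{2}}{9}\right)$)
$\left(B{\left(2,-44 \right)} + 11644\right) - 7674 = \left(\left(- \frac{8834}{9} - \frac{2^{3}}{9} + \frac{14 \cdot 2^{2}}{9} + \frac{631}{9} \cdot 2\right) + 11644\right) - 7674 = \left(\left(- \frac{8834}{9} - \frac{8}{9} + \frac{14}{9} \cdot 4 + \frac{1262}{9}\right) + 11644\right) - 7674 = \left(\left(- \frac{8834}{9} - \frac{8}{9} + \frac{56}{9} + \frac{1262}{9}\right) + 11644\right) - 7674 = \left(-836 + 11644\right) - 7674 = 10808 - 7674 = 3134$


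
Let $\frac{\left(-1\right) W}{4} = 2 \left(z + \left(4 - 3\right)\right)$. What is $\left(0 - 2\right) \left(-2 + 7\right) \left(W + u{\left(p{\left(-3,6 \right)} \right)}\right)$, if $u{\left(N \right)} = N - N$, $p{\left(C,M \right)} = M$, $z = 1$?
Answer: $160$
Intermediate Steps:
$u{\left(N \right)} = 0$
$W = -16$ ($W = - 4 \cdot 2 \left(1 + \left(4 - 3\right)\right) = - 4 \cdot 2 \left(1 + 1\right) = - 4 \cdot 2 \cdot 2 = \left(-4\right) 4 = -16$)
$\left(0 - 2\right) \left(-2 + 7\right) \left(W + u{\left(p{\left(-3,6 \right)} \right)}\right) = \left(0 - 2\right) \left(-2 + 7\right) \left(-16 + 0\right) = \left(-2\right) 5 \left(-16\right) = \left(-10\right) \left(-16\right) = 160$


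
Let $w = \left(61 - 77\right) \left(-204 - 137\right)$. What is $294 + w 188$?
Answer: $1026022$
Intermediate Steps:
$w = 5456$ ($w = \left(61 - 77\right) \left(-341\right) = \left(-16\right) \left(-341\right) = 5456$)
$294 + w 188 = 294 + 5456 \cdot 188 = 294 + 1025728 = 1026022$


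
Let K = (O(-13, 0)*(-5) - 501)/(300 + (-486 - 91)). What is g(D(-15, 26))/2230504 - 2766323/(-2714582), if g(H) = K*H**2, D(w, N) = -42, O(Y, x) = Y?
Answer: 213907422128239/209650428072982 ≈ 1.0203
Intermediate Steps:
K = 436/277 (K = (-13*(-5) - 501)/(300 + (-486 - 91)) = (65 - 501)/(300 - 577) = -436/(-277) = -436*(-1/277) = 436/277 ≈ 1.5740)
g(H) = 436*H**2/277
g(D(-15, 26))/2230504 - 2766323/(-2714582) = ((436/277)*(-42)**2)/2230504 - 2766323/(-2714582) = ((436/277)*1764)*(1/2230504) - 2766323*(-1/2714582) = (769104/277)*(1/2230504) + 2766323/2714582 = 96138/77231201 + 2766323/2714582 = 213907422128239/209650428072982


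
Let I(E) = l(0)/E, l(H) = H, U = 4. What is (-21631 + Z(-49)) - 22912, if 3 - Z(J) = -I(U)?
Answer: -44540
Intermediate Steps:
I(E) = 0 (I(E) = 0/E = 0)
Z(J) = 3 (Z(J) = 3 - (-1)*0 = 3 - 1*0 = 3 + 0 = 3)
(-21631 + Z(-49)) - 22912 = (-21631 + 3) - 22912 = -21628 - 22912 = -44540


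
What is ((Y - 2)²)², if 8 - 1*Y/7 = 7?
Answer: 625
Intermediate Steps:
Y = 7 (Y = 56 - 7*7 = 56 - 49 = 7)
((Y - 2)²)² = ((7 - 2)²)² = (5²)² = 25² = 625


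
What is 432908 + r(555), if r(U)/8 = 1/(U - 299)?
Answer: 13853057/32 ≈ 4.3291e+5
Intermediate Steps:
r(U) = 8/(-299 + U) (r(U) = 8/(U - 299) = 8/(-299 + U))
432908 + r(555) = 432908 + 8/(-299 + 555) = 432908 + 8/256 = 432908 + 8*(1/256) = 432908 + 1/32 = 13853057/32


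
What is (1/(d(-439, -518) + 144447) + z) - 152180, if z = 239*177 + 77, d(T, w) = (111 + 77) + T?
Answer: -15832720799/144196 ≈ -1.0980e+5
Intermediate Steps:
d(T, w) = 188 + T
z = 42380 (z = 42303 + 77 = 42380)
(1/(d(-439, -518) + 144447) + z) - 152180 = (1/((188 - 439) + 144447) + 42380) - 152180 = (1/(-251 + 144447) + 42380) - 152180 = (1/144196 + 42380) - 152180 = 6111026481/144196 - 152180 = -15832720799/144196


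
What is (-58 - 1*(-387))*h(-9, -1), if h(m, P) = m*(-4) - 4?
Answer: 10528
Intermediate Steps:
h(m, P) = -4 - 4*m (h(m, P) = -4*m - 4 = -4 - 4*m)
(-58 - 1*(-387))*h(-9, -1) = (-58 - 1*(-387))*(-4 - 4*(-9)) = (-58 + 387)*(-4 + 36) = 329*32 = 10528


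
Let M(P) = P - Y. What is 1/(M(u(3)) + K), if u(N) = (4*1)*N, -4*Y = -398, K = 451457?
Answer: 2/902739 ≈ 2.2155e-6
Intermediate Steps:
Y = 199/2 (Y = -¼*(-398) = 199/2 ≈ 99.500)
u(N) = 4*N
M(P) = -199/2 + P (M(P) = P - 1*199/2 = P - 199/2 = -199/2 + P)
1/(M(u(3)) + K) = 1/((-199/2 + 4*3) + 451457) = 1/((-199/2 + 12) + 451457) = 1/(-175/2 + 451457) = 1/(902739/2) = 2/902739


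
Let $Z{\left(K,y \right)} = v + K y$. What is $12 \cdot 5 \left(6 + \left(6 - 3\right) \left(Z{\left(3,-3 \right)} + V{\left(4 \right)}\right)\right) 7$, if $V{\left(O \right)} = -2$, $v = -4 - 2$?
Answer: $-18900$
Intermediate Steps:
$v = -6$
$Z{\left(K,y \right)} = -6 + K y$
$12 \cdot 5 \left(6 + \left(6 - 3\right) \left(Z{\left(3,-3 \right)} + V{\left(4 \right)}\right)\right) 7 = 12 \cdot 5 \left(6 + \left(6 - 3\right) \left(\left(-6 + 3 \left(-3\right)\right) - 2\right)\right) 7 = 12 \cdot 5 \left(6 + 3 \left(\left(-6 - 9\right) - 2\right)\right) 7 = 12 \cdot 5 \left(6 + 3 \left(-15 - 2\right)\right) 7 = 12 \cdot 5 \left(6 + 3 \left(-17\right)\right) 7 = 12 \cdot 5 \left(6 - 51\right) 7 = 12 \cdot 5 \left(-45\right) 7 = 12 \left(-225\right) 7 = \left(-2700\right) 7 = -18900$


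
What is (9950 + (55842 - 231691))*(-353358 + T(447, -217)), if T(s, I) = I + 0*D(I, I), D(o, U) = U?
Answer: 58657738925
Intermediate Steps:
T(s, I) = I (T(s, I) = I + 0*I = I + 0 = I)
(9950 + (55842 - 231691))*(-353358 + T(447, -217)) = (9950 + (55842 - 231691))*(-353358 - 217) = (9950 - 175849)*(-353575) = -165899*(-353575) = 58657738925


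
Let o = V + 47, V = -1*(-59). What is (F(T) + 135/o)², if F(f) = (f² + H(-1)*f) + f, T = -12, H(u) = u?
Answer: 237129201/11236 ≈ 21104.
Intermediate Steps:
V = 59
o = 106 (o = 59 + 47 = 106)
F(f) = f² (F(f) = (f² - f) + f = f²)
(F(T) + 135/o)² = ((-12)² + 135/106)² = (144 + 135*(1/106))² = (144 + 135/106)² = (15399/106)² = 237129201/11236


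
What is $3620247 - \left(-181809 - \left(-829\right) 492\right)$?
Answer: $3394188$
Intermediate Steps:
$3620247 - \left(-181809 - \left(-829\right) 492\right) = 3620247 - \left(-181809 - -407868\right) = 3620247 - \left(-181809 + 407868\right) = 3620247 - 226059 = 3394188$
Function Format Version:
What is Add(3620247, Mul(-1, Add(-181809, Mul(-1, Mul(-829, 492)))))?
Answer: 3394188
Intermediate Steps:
Add(3620247, Mul(-1, Add(-181809, Mul(-1, Mul(-829, 492))))) = Add(3620247, Mul(-1, Add(-181809, Mul(-1, -407868)))) = Add(3620247, Mul(-1, Add(-181809, 407868))) = Add(3620247, Mul(-1, 226059)) = Add(3620247, -226059) = 3394188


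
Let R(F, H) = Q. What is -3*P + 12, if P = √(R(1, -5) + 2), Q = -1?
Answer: 9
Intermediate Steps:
R(F, H) = -1
P = 1 (P = √(-1 + 2) = √1 = 1)
-3*P + 12 = -3*1 + 12 = -3 + 12 = 9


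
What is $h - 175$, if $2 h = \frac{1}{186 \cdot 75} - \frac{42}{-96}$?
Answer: $- \frac{39011167}{223200} \approx -174.78$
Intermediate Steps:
$h = \frac{48833}{223200}$ ($h = \frac{\frac{1}{186 \cdot 75} - \frac{42}{-96}}{2} = \frac{\frac{1}{186} \cdot \frac{1}{75} - - \frac{7}{16}}{2} = \frac{\frac{1}{13950} + \frac{7}{16}}{2} = \frac{1}{2} \cdot \frac{48833}{111600} = \frac{48833}{223200} \approx 0.21879$)
$h - 175 = \frac{48833}{223200} - 175 = - \frac{39011167}{223200}$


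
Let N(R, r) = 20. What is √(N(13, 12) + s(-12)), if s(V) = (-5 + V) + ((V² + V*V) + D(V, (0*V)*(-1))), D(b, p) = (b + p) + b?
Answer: √267 ≈ 16.340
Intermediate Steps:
D(b, p) = p + 2*b
s(V) = -5 + 2*V² + 3*V (s(V) = (-5 + V) + ((V² + V*V) + ((0*V)*(-1) + 2*V)) = (-5 + V) + ((V² + V²) + (0*(-1) + 2*V)) = (-5 + V) + (2*V² + (0 + 2*V)) = (-5 + V) + (2*V² + 2*V) = (-5 + V) + (2*V + 2*V²) = -5 + 2*V² + 3*V)
√(N(13, 12) + s(-12)) = √(20 + (-5 + 2*(-12)² + 3*(-12))) = √(20 + (-5 + 2*144 - 36)) = √(20 + (-5 + 288 - 36)) = √(20 + 247) = √267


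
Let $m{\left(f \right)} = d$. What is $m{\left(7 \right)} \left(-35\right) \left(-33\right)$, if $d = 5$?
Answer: $5775$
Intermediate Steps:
$m{\left(f \right)} = 5$
$m{\left(7 \right)} \left(-35\right) \left(-33\right) = 5 \left(-35\right) \left(-33\right) = \left(-175\right) \left(-33\right) = 5775$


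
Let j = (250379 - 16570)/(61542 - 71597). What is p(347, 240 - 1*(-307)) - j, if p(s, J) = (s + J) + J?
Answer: 14723064/10055 ≈ 1464.3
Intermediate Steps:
p(s, J) = s + 2*J (p(s, J) = (J + s) + J = s + 2*J)
j = -233809/10055 (j = 233809/(-10055) = 233809*(-1/10055) = -233809/10055 ≈ -23.253)
p(347, 240 - 1*(-307)) - j = (347 + 2*(240 - 1*(-307))) - 1*(-233809/10055) = (347 + 2*(240 + 307)) + 233809/10055 = (347 + 2*547) + 233809/10055 = (347 + 1094) + 233809/10055 = 1441 + 233809/10055 = 14723064/10055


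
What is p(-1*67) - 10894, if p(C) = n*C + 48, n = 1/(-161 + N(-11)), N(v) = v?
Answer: -1865445/172 ≈ -10846.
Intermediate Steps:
n = -1/172 (n = 1/(-161 - 11) = 1/(-172) = -1/172 ≈ -0.0058140)
p(C) = 48 - C/172 (p(C) = -C/172 + 48 = 48 - C/172)
p(-1*67) - 10894 = (48 - (-1)*67/172) - 10894 = (48 - 1/172*(-67)) - 10894 = (48 + 67/172) - 10894 = 8323/172 - 10894 = -1865445/172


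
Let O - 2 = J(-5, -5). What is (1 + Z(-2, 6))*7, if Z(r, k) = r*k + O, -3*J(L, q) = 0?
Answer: -63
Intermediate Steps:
J(L, q) = 0 (J(L, q) = -1/3*0 = 0)
O = 2 (O = 2 + 0 = 2)
Z(r, k) = 2 + k*r (Z(r, k) = r*k + 2 = k*r + 2 = 2 + k*r)
(1 + Z(-2, 6))*7 = (1 + (2 + 6*(-2)))*7 = (1 + (2 - 12))*7 = (1 - 10)*7 = -9*7 = -63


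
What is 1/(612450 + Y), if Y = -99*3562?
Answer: 1/259812 ≈ 3.8489e-6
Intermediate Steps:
Y = -352638
1/(612450 + Y) = 1/(612450 - 352638) = 1/259812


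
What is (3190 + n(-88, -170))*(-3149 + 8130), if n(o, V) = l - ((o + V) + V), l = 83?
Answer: 18434681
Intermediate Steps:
n(o, V) = 83 - o - 2*V (n(o, V) = 83 - ((o + V) + V) = 83 - ((V + o) + V) = 83 - (o + 2*V) = 83 + (-o - 2*V) = 83 - o - 2*V)
(3190 + n(-88, -170))*(-3149 + 8130) = (3190 + (83 - 1*(-88) - 2*(-170)))*(-3149 + 8130) = (3190 + (83 + 88 + 340))*4981 = (3190 + 511)*4981 = 3701*4981 = 18434681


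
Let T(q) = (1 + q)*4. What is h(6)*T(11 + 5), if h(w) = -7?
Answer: -476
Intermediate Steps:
T(q) = 4 + 4*q
h(6)*T(11 + 5) = -7*(4 + 4*(11 + 5)) = -7*(4 + 4*16) = -7*(4 + 64) = -7*68 = -476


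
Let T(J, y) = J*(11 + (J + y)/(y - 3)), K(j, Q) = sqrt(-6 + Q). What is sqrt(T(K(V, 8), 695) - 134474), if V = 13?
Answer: sqrt(-16098689038 + 1437111*sqrt(2))/346 ≈ 366.68*I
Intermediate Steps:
T(J, y) = J*(11 + (J + y)/(-3 + y))
sqrt(T(K(V, 8), 695) - 134474) = sqrt(sqrt(-6 + 8)*(-33 + sqrt(-6 + 8) + 12*695)/(-3 + 695) - 134474) = sqrt(sqrt(2)*(-33 + sqrt(2) + 8340)/692 - 134474) = sqrt(sqrt(2)*(1/692)*(8307 + sqrt(2)) - 134474) = sqrt(sqrt(2)*(8307 + sqrt(2))/692 - 134474) = sqrt(-134474 + sqrt(2)*(8307 + sqrt(2))/692)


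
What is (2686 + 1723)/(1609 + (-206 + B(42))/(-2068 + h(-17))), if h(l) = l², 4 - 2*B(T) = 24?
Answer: 2614537/954209 ≈ 2.7400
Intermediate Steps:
B(T) = -10 (B(T) = 2 - ½*24 = 2 - 12 = -10)
(2686 + 1723)/(1609 + (-206 + B(42))/(-2068 + h(-17))) = (2686 + 1723)/(1609 + (-206 - 10)/(-2068 + (-17)²)) = 4409/(1609 - 216/(-2068 + 289)) = 4409/(1609 - 216/(-1779)) = 4409/(1609 - 216*(-1/1779)) = 4409/(1609 + 72/593) = 4409/(954209/593) = 4409*(593/954209) = 2614537/954209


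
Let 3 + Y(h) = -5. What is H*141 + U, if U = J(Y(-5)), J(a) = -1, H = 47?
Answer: 6626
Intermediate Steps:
Y(h) = -8 (Y(h) = -3 - 5 = -8)
U = -1
H*141 + U = 47*141 - 1 = 6627 - 1 = 6626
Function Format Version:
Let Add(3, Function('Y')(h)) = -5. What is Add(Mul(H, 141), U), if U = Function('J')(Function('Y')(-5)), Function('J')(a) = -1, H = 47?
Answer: 6626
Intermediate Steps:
Function('Y')(h) = -8 (Function('Y')(h) = Add(-3, -5) = -8)
U = -1
Add(Mul(H, 141), U) = Add(Mul(47, 141), -1) = Add(6627, -1) = 6626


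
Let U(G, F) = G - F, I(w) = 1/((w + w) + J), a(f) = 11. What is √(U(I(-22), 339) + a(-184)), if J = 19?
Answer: I*√8201/5 ≈ 18.112*I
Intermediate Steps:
I(w) = 1/(19 + 2*w) (I(w) = 1/((w + w) + 19) = 1/(2*w + 19) = 1/(19 + 2*w))
√(U(I(-22), 339) + a(-184)) = √((1/(19 + 2*(-22)) - 1*339) + 11) = √((1/(19 - 44) - 339) + 11) = √((1/(-25) - 339) + 11) = √((-1/25 - 339) + 11) = √(-8476/25 + 11) = √(-8201/25) = I*√8201/5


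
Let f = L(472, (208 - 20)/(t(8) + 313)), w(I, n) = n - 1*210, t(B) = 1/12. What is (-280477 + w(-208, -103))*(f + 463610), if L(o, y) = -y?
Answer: -489074550526060/3757 ≈ -1.3018e+11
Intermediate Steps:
t(B) = 1/12
w(I, n) = -210 + n (w(I, n) = n - 210 = -210 + n)
f = -2256/3757 (f = -(208 - 20)/(1/12 + 313) = -188/3757/12 = -188*12/3757 = -1*2256/3757 = -2256/3757 ≈ -0.60048)
(-280477 + w(-208, -103))*(f + 463610) = (-280477 + (-210 - 103))*(-2256/3757 + 463610) = (-280477 - 313)*(1741780514/3757) = -280790*1741780514/3757 = -489074550526060/3757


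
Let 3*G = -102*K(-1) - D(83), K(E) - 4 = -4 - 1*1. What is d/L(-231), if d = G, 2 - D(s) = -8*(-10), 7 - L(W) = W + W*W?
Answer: -60/53123 ≈ -0.0011295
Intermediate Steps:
K(E) = -1 (K(E) = 4 + (-4 - 1*1) = 4 + (-4 - 1) = 4 - 5 = -1)
L(W) = 7 - W - W² (L(W) = 7 - (W + W*W) = 7 - (W + W²) = 7 + (-W - W²) = 7 - W - W²)
D(s) = -78 (D(s) = 2 - (-8)*(-10) = 2 - 1*80 = 2 - 80 = -78)
G = 60 (G = (-102*(-1) - 1*(-78))/3 = (102 + 78)/3 = (⅓)*180 = 60)
d = 60
d/L(-231) = 60/(7 - 1*(-231) - 1*(-231)²) = 60/(7 + 231 - 1*53361) = 60/(7 + 231 - 53361) = 60/(-53123) = 60*(-1/53123) = -60/53123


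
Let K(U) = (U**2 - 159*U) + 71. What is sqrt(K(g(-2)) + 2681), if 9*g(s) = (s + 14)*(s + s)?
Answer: 4*sqrt(2041)/3 ≈ 60.237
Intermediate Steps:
g(s) = 2*s*(14 + s)/9 (g(s) = ((s + 14)*(s + s))/9 = ((14 + s)*(2*s))/9 = (2*s*(14 + s))/9 = 2*s*(14 + s)/9)
K(U) = 71 + U**2 - 159*U
sqrt(K(g(-2)) + 2681) = sqrt((71 + ((2/9)*(-2)*(14 - 2))**2 - 106*(-2)*(14 - 2)/3) + 2681) = sqrt((71 + ((2/9)*(-2)*12)**2 - 106*(-2)*12/3) + 2681) = sqrt((71 + (-16/3)**2 - 159*(-16/3)) + 2681) = sqrt((71 + 256/9 + 848) + 2681) = sqrt(8527/9 + 2681) = sqrt(32656/9) = 4*sqrt(2041)/3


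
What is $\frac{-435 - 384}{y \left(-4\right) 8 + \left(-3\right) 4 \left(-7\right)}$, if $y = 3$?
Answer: $\frac{273}{4} \approx 68.25$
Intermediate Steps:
$\frac{-435 - 384}{y \left(-4\right) 8 + \left(-3\right) 4 \left(-7\right)} = \frac{-435 - 384}{3 \left(-4\right) 8 + \left(-3\right) 4 \left(-7\right)} = - \frac{819}{\left(-12\right) 8 - -84} = - \frac{819}{-96 + 84} = - \frac{819}{-12} = \left(-819\right) \left(- \frac{1}{12}\right) = \frac{273}{4}$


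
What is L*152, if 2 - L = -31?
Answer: 5016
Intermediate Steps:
L = 33 (L = 2 - 1*(-31) = 2 + 31 = 33)
L*152 = 33*152 = 5016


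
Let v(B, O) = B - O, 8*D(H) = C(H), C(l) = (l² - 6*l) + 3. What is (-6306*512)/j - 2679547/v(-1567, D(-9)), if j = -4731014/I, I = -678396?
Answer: -6914669173258556/14990217859 ≈ -4.6128e+5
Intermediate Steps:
j = 2365507/339198 (j = -4731014/(-678396) = -4731014*(-1/678396) = 2365507/339198 ≈ 6.9738)
C(l) = 3 + l² - 6*l
D(H) = 3/8 - 3*H/4 + H²/8 (D(H) = (3 + H² - 6*H)/8 = 3/8 - 3*H/4 + H²/8)
(-6306*512)/j - 2679547/v(-1567, D(-9)) = (-6306*512)/(2365507/339198) - 2679547/(-1567 - (3/8 - ¾*(-9) + (⅛)*(-9)²)) = -3228672*339198/2365507 - 2679547/(-1567 - (3/8 + 27/4 + (⅛)*81)) = -1095159085056/2365507 - 2679547/(-1567 - (3/8 + 27/4 + 81/8)) = -1095159085056/2365507 - 2679547/(-1567 - 1*69/4) = -1095159085056/2365507 - 2679547/(-1567 - 69/4) = -1095159085056/2365507 - 2679547/(-6337/4) = -1095159085056/2365507 - 2679547*(-4/6337) = -1095159085056/2365507 + 10718188/6337 = -6914669173258556/14990217859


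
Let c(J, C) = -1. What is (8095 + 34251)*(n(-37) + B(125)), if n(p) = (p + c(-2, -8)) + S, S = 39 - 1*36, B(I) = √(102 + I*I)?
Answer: -1482110 + 42346*√15727 ≈ 3.8284e+6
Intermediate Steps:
B(I) = √(102 + I²)
S = 3 (S = 39 - 36 = 3)
n(p) = 2 + p (n(p) = (p - 1) + 3 = (-1 + p) + 3 = 2 + p)
(8095 + 34251)*(n(-37) + B(125)) = (8095 + 34251)*((2 - 37) + √(102 + 125²)) = 42346*(-35 + √(102 + 15625)) = 42346*(-35 + √15727) = -1482110 + 42346*√15727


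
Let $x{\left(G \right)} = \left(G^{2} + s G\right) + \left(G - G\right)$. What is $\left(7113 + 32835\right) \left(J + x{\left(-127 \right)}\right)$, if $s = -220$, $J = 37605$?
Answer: $3262712952$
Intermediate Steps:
$x{\left(G \right)} = G^{2} - 220 G$ ($x{\left(G \right)} = \left(G^{2} - 220 G\right) + \left(G - G\right) = \left(G^{2} - 220 G\right) + 0 = G^{2} - 220 G$)
$\left(7113 + 32835\right) \left(J + x{\left(-127 \right)}\right) = \left(7113 + 32835\right) \left(37605 - 127 \left(-220 - 127\right)\right) = 39948 \left(37605 - -44069\right) = 39948 \left(37605 + 44069\right) = 39948 \cdot 81674 = 3262712952$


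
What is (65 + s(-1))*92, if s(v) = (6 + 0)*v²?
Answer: 6532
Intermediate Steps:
s(v) = 6*v²
(65 + s(-1))*92 = (65 + 6*(-1)²)*92 = (65 + 6*1)*92 = (65 + 6)*92 = 71*92 = 6532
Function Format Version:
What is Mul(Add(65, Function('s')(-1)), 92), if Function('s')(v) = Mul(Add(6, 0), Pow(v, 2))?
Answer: 6532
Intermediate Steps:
Function('s')(v) = Mul(6, Pow(v, 2))
Mul(Add(65, Function('s')(-1)), 92) = Mul(Add(65, Mul(6, Pow(-1, 2))), 92) = Mul(Add(65, Mul(6, 1)), 92) = Mul(Add(65, 6), 92) = Mul(71, 92) = 6532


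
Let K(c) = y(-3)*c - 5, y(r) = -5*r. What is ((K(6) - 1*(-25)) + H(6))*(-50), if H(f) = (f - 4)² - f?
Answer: -5400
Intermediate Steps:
K(c) = -5 + 15*c (K(c) = (-5*(-3))*c - 5 = 15*c - 5 = -5 + 15*c)
H(f) = (-4 + f)² - f
((K(6) - 1*(-25)) + H(6))*(-50) = (((-5 + 15*6) - 1*(-25)) + ((-4 + 6)² - 1*6))*(-50) = (((-5 + 90) + 25) + (2² - 6))*(-50) = ((85 + 25) + (4 - 6))*(-50) = (110 - 2)*(-50) = 108*(-50) = -5400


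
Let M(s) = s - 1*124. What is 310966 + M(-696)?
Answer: 310146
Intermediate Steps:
M(s) = -124 + s (M(s) = s - 124 = -124 + s)
310966 + M(-696) = 310966 + (-124 - 696) = 310966 - 820 = 310146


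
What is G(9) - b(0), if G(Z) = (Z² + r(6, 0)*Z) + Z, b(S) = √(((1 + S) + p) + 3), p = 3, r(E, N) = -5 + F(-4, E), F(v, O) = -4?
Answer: 9 - √7 ≈ 6.3542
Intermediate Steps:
r(E, N) = -9 (r(E, N) = -5 - 4 = -9)
b(S) = √(7 + S) (b(S) = √(((1 + S) + 3) + 3) = √((4 + S) + 3) = √(7 + S))
G(Z) = Z² - 8*Z (G(Z) = (Z² - 9*Z) + Z = Z² - 8*Z)
G(9) - b(0) = 9*(-8 + 9) - √(7 + 0) = 9*1 - √7 = 9 - √7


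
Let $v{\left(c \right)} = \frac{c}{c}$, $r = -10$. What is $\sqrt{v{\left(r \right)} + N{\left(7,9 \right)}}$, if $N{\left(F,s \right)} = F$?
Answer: $2 \sqrt{2} \approx 2.8284$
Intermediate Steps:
$v{\left(c \right)} = 1$
$\sqrt{v{\left(r \right)} + N{\left(7,9 \right)}} = \sqrt{1 + 7} = \sqrt{8} = 2 \sqrt{2}$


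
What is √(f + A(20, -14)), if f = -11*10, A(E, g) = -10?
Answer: 2*I*√30 ≈ 10.954*I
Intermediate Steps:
f = -110
√(f + A(20, -14)) = √(-110 - 10) = √(-120) = 2*I*√30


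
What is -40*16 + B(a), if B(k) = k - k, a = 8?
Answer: -640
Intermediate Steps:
B(k) = 0
-40*16 + B(a) = -40*16 + 0 = -640 + 0 = -640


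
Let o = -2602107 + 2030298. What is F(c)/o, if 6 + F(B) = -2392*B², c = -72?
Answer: 4133378/190603 ≈ 21.686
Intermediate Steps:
F(B) = -6 - 2392*B²
o = -571809
F(c)/o = (-6 - 2392*(-72)²)/(-571809) = (-6 - 2392*5184)*(-1/571809) = (-6 - 12400128)*(-1/571809) = -12400134*(-1/571809) = 4133378/190603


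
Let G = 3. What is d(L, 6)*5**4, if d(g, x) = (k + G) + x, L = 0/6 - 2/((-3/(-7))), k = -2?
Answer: 4375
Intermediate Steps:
L = -14/3 (L = 0*(1/6) - 2/((-3*(-1/7))) = 0 - 2/3/7 = 0 - 2*7/3 = 0 - 14/3 = -14/3 ≈ -4.6667)
d(g, x) = 1 + x (d(g, x) = (-2 + 3) + x = 1 + x)
d(L, 6)*5**4 = (1 + 6)*5**4 = 7*625 = 4375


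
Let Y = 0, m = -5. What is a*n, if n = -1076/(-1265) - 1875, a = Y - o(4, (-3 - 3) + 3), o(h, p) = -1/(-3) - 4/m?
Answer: 40303583/18975 ≈ 2124.0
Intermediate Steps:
o(h, p) = 17/15 (o(h, p) = -1/(-3) - 4/(-5) = -1*(-⅓) - 4*(-⅕) = ⅓ + ⅘ = 17/15)
a = -17/15 (a = 0 - 1*17/15 = 0 - 17/15 = -17/15 ≈ -1.1333)
n = -2370799/1265 (n = -1076*(-1/1265) - 1875 = 1076/1265 - 1875 = -2370799/1265 ≈ -1874.1)
a*n = -17/15*(-2370799/1265) = 40303583/18975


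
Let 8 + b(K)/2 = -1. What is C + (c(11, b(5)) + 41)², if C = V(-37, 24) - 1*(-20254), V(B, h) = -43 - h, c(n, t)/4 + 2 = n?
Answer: 26116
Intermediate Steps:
b(K) = -18 (b(K) = -16 + 2*(-1) = -16 - 2 = -18)
c(n, t) = -8 + 4*n
C = 20187 (C = (-43 - 1*24) - 1*(-20254) = (-43 - 24) + 20254 = -67 + 20254 = 20187)
C + (c(11, b(5)) + 41)² = 20187 + ((-8 + 4*11) + 41)² = 20187 + ((-8 + 44) + 41)² = 20187 + (36 + 41)² = 20187 + 77² = 20187 + 5929 = 26116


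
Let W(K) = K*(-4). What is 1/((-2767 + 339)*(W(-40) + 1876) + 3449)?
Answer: -1/4939959 ≈ -2.0243e-7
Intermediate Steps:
W(K) = -4*K
1/((-2767 + 339)*(W(-40) + 1876) + 3449) = 1/((-2767 + 339)*(-4*(-40) + 1876) + 3449) = 1/(-2428*(160 + 1876) + 3449) = 1/(-2428*2036 + 3449) = 1/(-4943408 + 3449) = 1/(-4939959) = -1/4939959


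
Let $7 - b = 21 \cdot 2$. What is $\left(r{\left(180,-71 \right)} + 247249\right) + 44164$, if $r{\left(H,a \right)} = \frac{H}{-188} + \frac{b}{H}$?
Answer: $\frac{493068847}{1692} \approx 2.9141 \cdot 10^{5}$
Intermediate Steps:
$b = -35$ ($b = 7 - 21 \cdot 2 = 7 - 42 = -35$)
$r{\left(H,a \right)} = - \frac{35}{H} - \frac{H}{188}$ ($r{\left(H,a \right)} = \frac{H}{-188} - \frac{35}{H} = H \left(- \frac{1}{188}\right) - \frac{35}{H} = - \frac{H}{188} - \frac{35}{H} = - \frac{35}{H} - \frac{H}{188}$)
$\left(r{\left(180,-71 \right)} + 247249\right) + 44164 = \left(\left(- \frac{35}{180} - \frac{45}{47}\right) + 247249\right) + 44164 = \left(\left(\left(-35\right) \frac{1}{180} - \frac{45}{47}\right) + 247249\right) + 44164 = \left(\left(- \frac{7}{36} - \frac{45}{47}\right) + 247249\right) + 44164 = \left(- \frac{1949}{1692} + 247249\right) + 44164 = \frac{418343359}{1692} + 44164 = \frac{493068847}{1692}$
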